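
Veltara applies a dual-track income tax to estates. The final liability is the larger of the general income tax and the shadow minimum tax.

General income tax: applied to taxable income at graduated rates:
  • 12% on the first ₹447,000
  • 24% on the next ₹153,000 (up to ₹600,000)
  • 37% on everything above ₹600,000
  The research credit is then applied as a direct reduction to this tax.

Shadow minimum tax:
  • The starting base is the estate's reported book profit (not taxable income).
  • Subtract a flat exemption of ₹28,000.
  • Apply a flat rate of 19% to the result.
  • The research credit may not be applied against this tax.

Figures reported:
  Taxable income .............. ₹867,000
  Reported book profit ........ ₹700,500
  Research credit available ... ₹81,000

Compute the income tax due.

Shadow minimum tax:
  Base (reported book profit): ₹700,500
  Less exemption ₹28,000 → base ₹672,500
  ₹672,500 × 19% = ₹127,775

General income tax:
  ₹447,000 × 12% = ₹53,640
  ₹153,000 × 24% = ₹36,720
  ₹267,000 × 37% = ₹98,790
  → ₹189,150
  Less research credit ₹81,000 → ₹108,150

₹127,775 > ₹108,150, so the shadow minimum tax is the binding amount.

₹127,775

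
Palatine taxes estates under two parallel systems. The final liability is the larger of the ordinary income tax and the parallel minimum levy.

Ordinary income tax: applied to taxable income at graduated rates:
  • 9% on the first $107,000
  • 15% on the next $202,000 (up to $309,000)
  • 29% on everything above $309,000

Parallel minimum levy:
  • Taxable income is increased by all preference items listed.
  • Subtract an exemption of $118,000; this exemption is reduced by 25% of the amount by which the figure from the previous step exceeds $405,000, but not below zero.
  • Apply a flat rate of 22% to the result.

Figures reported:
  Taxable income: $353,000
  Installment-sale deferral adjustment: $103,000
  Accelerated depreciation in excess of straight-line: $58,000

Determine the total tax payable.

Parallel minimum levy:
  Adjusted income: $353,000 + $103,000 + $58,000 = $514,000
  Exemption: $118,000 − 25% × ($514,000 − $405,000) = $118,000 − $27,250 = $90,750
  Base: $514,000 − $90,750 = $423,250
  $423,250 × 22% = $93,115

Ordinary income tax:
  $107,000 × 9% = $9,630
  $202,000 × 15% = $30,300
  $44,000 × 29% = $12,760
  → $52,690

$93,115 > $52,690, so the parallel minimum levy is the binding amount.

$93,115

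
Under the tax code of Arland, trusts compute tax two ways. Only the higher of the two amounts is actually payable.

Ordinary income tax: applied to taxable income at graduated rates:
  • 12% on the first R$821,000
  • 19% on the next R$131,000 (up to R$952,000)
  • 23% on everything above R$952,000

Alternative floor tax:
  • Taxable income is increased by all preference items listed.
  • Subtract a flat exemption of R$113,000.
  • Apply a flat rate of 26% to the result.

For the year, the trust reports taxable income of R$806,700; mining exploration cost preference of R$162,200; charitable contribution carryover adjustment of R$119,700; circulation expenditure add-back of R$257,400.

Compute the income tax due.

Alternative floor tax:
  Adjusted income: R$806,700 + R$162,200 + R$119,700 + R$257,400 = R$1,346,000
  Less exemption R$113,000 → base R$1,233,000
  R$1,233,000 × 26% = R$320,580

Ordinary income tax:
  R$806,700 × 12% = R$96,804

R$320,580 > R$96,804, so the alternative floor tax is the binding amount.

R$320,580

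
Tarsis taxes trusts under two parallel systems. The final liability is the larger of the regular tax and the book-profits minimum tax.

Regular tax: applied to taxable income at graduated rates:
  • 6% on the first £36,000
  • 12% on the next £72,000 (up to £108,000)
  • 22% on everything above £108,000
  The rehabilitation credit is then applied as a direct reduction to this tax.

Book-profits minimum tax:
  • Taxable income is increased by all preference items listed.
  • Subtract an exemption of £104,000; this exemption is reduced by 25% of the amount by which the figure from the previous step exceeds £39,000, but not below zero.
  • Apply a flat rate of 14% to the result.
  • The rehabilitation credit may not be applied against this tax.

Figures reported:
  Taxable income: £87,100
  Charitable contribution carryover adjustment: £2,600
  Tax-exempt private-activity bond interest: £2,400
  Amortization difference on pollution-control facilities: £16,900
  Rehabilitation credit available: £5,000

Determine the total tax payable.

£3,292

Regular tax:
  £36,000 × 6% = £2,160
  £51,100 × 12% = £6,132
  → £8,292
  Less rehabilitation credit £5,000 → £3,292

Book-profits minimum tax:
  Adjusted income: £87,100 + £2,600 + £2,400 + £16,900 = £109,000
  Exemption: £104,000 − 25% × (£109,000 − £39,000) = £104,000 − £17,500 = £86,500
  Base: £109,000 − £86,500 = £22,500
  £22,500 × 14% = £3,150

£3,292 > £3,150, so the regular tax governs.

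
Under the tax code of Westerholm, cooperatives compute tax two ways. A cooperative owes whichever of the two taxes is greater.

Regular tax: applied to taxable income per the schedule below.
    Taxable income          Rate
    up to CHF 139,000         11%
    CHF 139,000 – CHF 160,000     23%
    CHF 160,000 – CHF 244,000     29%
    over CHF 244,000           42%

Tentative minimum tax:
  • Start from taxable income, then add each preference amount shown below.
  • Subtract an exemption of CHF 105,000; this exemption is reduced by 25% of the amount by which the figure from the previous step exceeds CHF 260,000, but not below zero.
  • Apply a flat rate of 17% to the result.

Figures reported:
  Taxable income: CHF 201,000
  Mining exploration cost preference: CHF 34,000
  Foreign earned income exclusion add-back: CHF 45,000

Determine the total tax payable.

CHF 32,010

Regular tax:
  CHF 139,000 × 11% = CHF 15,290
  CHF 21,000 × 23% = CHF 4,830
  CHF 41,000 × 29% = CHF 11,890
  → CHF 32,010

Tentative minimum tax:
  Adjusted income: CHF 201,000 + CHF 34,000 + CHF 45,000 = CHF 280,000
  Exemption: CHF 105,000 − 25% × (CHF 280,000 − CHF 260,000) = CHF 105,000 − CHF 5,000 = CHF 100,000
  Base: CHF 280,000 − CHF 100,000 = CHF 180,000
  CHF 180,000 × 17% = CHF 30,600

CHF 32,010 > CHF 30,600, so the regular tax governs.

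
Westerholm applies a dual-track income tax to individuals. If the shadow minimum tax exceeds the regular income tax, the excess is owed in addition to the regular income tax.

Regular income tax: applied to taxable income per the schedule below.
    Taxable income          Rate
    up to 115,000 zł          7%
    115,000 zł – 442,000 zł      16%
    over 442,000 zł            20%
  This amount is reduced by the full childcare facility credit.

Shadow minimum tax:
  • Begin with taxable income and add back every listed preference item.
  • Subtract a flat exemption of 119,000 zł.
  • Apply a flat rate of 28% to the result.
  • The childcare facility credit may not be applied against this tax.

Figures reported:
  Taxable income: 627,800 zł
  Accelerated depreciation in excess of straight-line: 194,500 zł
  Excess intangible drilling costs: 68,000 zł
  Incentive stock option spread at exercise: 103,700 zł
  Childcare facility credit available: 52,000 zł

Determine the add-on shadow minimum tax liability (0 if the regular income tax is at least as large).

Shadow minimum tax:
  Adjusted income: 627,800 zł + 194,500 zł + 68,000 zł + 103,700 zł = 994,000 zł
  Less exemption 119,000 zł → base 875,000 zł
  875,000 zł × 28% = 245,000 zł

Regular income tax:
  115,000 zł × 7% = 8,050 zł
  327,000 zł × 16% = 52,320 zł
  185,800 zł × 20% = 37,160 zł
  → 97,530 zł
  Less childcare facility credit 52,000 zł → 45,530 zł

Excess of shadow minimum tax over regular income tax: 245,000 zł − 45,530 zł = 199,470 zł.

199,470 zł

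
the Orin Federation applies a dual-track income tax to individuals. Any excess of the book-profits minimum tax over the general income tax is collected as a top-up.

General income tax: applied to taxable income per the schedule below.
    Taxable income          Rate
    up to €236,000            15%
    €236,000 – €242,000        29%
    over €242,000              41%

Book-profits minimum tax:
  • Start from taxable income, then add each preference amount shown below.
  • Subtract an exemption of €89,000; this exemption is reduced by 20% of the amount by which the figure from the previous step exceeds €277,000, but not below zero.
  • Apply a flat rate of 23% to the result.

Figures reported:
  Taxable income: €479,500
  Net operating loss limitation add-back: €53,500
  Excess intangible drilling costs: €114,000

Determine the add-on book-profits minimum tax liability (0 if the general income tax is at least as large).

General income tax:
  €236,000 × 15% = €35,400
  €6,000 × 29% = €1,740
  €237,500 × 41% = €97,375
  → €134,515

Book-profits minimum tax:
  Adjusted income: €479,500 + €53,500 + €114,000 = €647,000
  Exemption: €89,000 − 20% × (€647,000 − €277,000) = €89,000 − €74,000 = €15,000
  Base: €647,000 − €15,000 = €632,000
  €632,000 × 23% = €145,360

Excess of book-profits minimum tax over general income tax: €145,360 − €134,515 = €10,845.

€10,845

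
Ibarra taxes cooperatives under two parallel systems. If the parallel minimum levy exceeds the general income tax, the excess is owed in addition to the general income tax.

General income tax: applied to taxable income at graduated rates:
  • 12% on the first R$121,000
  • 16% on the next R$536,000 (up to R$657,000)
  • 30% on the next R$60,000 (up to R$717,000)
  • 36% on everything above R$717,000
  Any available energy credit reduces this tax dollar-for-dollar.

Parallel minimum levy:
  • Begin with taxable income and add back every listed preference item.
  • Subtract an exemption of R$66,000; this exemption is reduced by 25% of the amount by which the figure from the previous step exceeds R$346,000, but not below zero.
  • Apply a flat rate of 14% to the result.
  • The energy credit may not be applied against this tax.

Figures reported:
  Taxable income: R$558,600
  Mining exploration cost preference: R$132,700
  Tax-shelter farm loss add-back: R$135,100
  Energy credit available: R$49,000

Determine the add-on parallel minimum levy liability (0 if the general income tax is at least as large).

Parallel minimum levy:
  Adjusted income: R$558,600 + R$132,700 + R$135,100 = R$826,400
  Exemption: 25% × (R$826,400 − R$346,000) = R$120,100 ≥ R$66,000, so the exemption is fully phased out
  Base: R$826,400 − R$0 = R$826,400
  R$826,400 × 14% = R$115,696

General income tax:
  R$121,000 × 12% = R$14,520
  R$437,600 × 16% = R$70,016
  → R$84,536
  Less energy credit R$49,000 → R$35,536

Excess of parallel minimum levy over general income tax: R$115,696 − R$35,536 = R$80,160.

R$80,160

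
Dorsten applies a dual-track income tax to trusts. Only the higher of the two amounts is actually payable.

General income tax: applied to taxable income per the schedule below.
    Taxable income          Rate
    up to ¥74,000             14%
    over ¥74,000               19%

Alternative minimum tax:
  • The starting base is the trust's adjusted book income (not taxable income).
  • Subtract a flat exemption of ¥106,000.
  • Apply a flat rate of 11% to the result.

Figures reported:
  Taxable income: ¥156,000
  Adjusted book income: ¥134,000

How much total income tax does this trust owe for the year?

¥25,940

Alternative minimum tax:
  Base (adjusted book income): ¥134,000
  Less exemption ¥106,000 → base ¥28,000
  ¥28,000 × 11% = ¥3,080

General income tax:
  ¥74,000 × 14% = ¥10,360
  ¥82,000 × 19% = ¥15,580
  → ¥25,940

¥25,940 > ¥3,080, so the general income tax governs.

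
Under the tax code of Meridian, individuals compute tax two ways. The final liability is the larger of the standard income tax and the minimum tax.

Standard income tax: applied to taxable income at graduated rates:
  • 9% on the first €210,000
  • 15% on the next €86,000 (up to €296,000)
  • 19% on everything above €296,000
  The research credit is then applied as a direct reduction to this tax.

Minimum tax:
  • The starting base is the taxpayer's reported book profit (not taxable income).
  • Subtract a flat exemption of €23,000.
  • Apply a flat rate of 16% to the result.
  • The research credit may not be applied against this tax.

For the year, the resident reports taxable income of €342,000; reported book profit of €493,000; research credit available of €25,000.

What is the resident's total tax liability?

Standard income tax:
  €210,000 × 9% = €18,900
  €86,000 × 15% = €12,900
  €46,000 × 19% = €8,740
  → €40,540
  Less research credit €25,000 → €15,540

Minimum tax:
  Base (reported book profit): €493,000
  Less exemption €23,000 → base €470,000
  €470,000 × 16% = €75,200

€75,200 > €15,540, so the minimum tax is the binding amount.

€75,200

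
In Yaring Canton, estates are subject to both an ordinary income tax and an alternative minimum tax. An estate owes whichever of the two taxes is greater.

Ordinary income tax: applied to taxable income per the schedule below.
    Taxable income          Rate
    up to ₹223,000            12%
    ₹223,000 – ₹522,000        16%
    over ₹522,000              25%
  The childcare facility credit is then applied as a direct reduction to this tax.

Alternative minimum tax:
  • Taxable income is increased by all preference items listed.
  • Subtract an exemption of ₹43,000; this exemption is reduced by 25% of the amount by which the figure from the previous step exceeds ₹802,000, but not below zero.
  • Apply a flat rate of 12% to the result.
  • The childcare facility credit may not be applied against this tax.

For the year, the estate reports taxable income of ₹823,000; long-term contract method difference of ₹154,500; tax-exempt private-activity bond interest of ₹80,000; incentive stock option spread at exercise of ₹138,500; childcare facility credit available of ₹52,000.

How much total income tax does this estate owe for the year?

Ordinary income tax:
  ₹223,000 × 12% = ₹26,760
  ₹299,000 × 16% = ₹47,840
  ₹301,000 × 25% = ₹75,250
  → ₹149,850
  Less childcare facility credit ₹52,000 → ₹97,850

Alternative minimum tax:
  Adjusted income: ₹823,000 + ₹154,500 + ₹80,000 + ₹138,500 = ₹1,196,000
  Exemption: 25% × (₹1,196,000 − ₹802,000) = ₹98,500 ≥ ₹43,000, so the exemption is fully phased out
  Base: ₹1,196,000 − ₹0 = ₹1,196,000
  ₹1,196,000 × 12% = ₹143,520

₹143,520 > ₹97,850, so the alternative minimum tax is the binding amount.

₹143,520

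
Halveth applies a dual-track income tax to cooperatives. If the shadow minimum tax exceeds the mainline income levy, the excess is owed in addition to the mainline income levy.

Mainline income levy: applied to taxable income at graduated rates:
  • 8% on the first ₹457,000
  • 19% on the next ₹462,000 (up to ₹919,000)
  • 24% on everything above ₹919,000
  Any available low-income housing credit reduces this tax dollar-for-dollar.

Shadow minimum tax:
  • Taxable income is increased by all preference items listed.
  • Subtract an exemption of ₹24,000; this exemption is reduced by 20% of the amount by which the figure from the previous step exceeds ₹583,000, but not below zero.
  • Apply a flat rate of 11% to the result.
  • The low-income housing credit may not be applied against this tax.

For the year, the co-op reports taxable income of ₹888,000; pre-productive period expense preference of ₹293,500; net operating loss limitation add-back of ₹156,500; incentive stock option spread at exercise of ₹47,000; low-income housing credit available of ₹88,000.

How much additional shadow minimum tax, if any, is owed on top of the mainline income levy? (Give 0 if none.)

Shadow minimum tax:
  Adjusted income: ₹888,000 + ₹293,500 + ₹156,500 + ₹47,000 = ₹1,385,000
  Exemption: 20% × (₹1,385,000 − ₹583,000) = ₹160,400 ≥ ₹24,000, so the exemption is fully phased out
  Base: ₹1,385,000 − ₹0 = ₹1,385,000
  ₹1,385,000 × 11% = ₹152,350

Mainline income levy:
  ₹457,000 × 8% = ₹36,560
  ₹431,000 × 19% = ₹81,890
  → ₹118,450
  Less low-income housing credit ₹88,000 → ₹30,450

Excess of shadow minimum tax over mainline income levy: ₹152,350 − ₹30,450 = ₹121,900.

₹121,900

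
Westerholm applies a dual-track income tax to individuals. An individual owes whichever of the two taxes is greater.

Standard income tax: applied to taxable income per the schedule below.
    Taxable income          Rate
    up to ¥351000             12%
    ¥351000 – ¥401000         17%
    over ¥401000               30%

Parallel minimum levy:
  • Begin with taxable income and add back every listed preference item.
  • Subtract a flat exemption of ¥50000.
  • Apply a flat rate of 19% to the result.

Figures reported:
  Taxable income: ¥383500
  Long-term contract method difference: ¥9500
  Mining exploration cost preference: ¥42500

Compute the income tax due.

Parallel minimum levy:
  Adjusted income: ¥383500 + ¥9500 + ¥42500 = ¥435500
  Less exemption ¥50000 → base ¥385500
  ¥385500 × 19% = ¥73245

Standard income tax:
  ¥351000 × 12% = ¥42120
  ¥32500 × 17% = ¥5525
  → ¥47645

¥73245 > ¥47645, so the parallel minimum levy is the binding amount.

¥73245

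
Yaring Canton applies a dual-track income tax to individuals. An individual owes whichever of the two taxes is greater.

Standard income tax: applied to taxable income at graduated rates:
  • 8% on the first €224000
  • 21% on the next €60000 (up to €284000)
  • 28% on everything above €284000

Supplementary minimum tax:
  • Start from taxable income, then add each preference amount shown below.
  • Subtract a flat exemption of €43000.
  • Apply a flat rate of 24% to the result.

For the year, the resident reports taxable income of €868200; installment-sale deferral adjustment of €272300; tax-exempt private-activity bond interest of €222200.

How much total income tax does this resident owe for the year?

Standard income tax:
  €224000 × 8% = €17920
  €60000 × 21% = €12600
  €584200 × 28% = €163576
  → €194096

Supplementary minimum tax:
  Adjusted income: €868200 + €272300 + €222200 = €1362700
  Less exemption €43000 → base €1319700
  €1319700 × 24% = €316728

€316728 > €194096, so the supplementary minimum tax is the binding amount.

€316728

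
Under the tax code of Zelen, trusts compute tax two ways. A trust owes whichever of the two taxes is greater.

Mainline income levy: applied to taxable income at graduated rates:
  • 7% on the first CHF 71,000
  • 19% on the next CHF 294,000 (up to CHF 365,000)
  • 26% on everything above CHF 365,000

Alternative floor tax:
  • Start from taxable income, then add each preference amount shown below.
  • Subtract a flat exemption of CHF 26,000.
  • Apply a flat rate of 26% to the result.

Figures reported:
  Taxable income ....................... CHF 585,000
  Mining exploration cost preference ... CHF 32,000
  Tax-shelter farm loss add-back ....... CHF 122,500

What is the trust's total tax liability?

Alternative floor tax:
  Adjusted income: CHF 585,000 + CHF 32,000 + CHF 122,500 = CHF 739,500
  Less exemption CHF 26,000 → base CHF 713,500
  CHF 713,500 × 26% = CHF 185,510

Mainline income levy:
  CHF 71,000 × 7% = CHF 4,970
  CHF 294,000 × 19% = CHF 55,860
  CHF 220,000 × 26% = CHF 57,200
  → CHF 118,030

CHF 185,510 > CHF 118,030, so the alternative floor tax is the binding amount.

CHF 185,510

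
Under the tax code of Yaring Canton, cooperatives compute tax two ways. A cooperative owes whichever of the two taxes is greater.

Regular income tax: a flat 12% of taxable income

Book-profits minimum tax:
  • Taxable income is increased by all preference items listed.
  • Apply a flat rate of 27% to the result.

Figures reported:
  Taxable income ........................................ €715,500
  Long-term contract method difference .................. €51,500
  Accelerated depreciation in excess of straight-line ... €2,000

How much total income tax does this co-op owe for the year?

Regular income tax:
  €715,500 × 12% = €85,860

Book-profits minimum tax:
  Adjusted income: €715,500 + €51,500 + €2,000 = €769,000
  €769,000 × 27% = €207,630

€207,630 > €85,860, so the book-profits minimum tax is the binding amount.

€207,630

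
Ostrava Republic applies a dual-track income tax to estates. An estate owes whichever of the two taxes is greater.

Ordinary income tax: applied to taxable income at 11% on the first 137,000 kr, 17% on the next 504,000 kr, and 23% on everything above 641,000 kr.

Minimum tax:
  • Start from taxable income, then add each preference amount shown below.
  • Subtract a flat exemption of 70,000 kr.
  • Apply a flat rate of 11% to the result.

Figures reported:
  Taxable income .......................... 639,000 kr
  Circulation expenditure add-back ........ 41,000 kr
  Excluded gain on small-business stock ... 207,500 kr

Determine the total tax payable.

Ordinary income tax:
  137,000 kr × 11% = 15,070 kr
  502,000 kr × 17% = 85,340 kr
  → 100,410 kr

Minimum tax:
  Adjusted income: 639,000 kr + 41,000 kr + 207,500 kr = 887,500 kr
  Less exemption 70,000 kr → base 817,500 kr
  817,500 kr × 11% = 89,925 kr

100,410 kr > 89,925 kr, so the ordinary income tax governs.

100,410 kr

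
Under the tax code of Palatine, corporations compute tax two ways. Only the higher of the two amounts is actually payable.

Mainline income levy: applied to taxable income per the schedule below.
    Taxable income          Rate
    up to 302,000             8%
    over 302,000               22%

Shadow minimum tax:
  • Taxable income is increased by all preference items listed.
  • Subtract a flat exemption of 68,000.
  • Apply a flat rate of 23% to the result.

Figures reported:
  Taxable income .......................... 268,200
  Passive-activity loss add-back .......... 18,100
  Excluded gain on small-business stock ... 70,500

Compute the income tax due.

Shadow minimum tax:
  Adjusted income: 268,200 + 18,100 + 70,500 = 356,800
  Less exemption 68,000 → base 288,800
  288,800 × 23% = 66,424

Mainline income levy:
  268,200 × 8% = 21,456

66,424 > 21,456, so the shadow minimum tax is the binding amount.

66,424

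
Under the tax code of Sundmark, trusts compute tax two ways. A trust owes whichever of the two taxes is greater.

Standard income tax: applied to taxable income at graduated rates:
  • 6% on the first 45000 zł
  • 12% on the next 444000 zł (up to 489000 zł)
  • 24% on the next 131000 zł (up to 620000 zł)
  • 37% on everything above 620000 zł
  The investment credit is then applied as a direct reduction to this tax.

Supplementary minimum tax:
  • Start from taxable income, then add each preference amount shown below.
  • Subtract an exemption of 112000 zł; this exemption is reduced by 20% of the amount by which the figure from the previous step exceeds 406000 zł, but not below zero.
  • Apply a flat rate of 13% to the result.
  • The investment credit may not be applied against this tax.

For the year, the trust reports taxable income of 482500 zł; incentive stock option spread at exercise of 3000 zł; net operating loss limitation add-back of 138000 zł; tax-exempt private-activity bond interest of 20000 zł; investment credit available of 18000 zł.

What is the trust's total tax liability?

75270 zł

Standard income tax:
  45000 zł × 6% = 2700 zł
  437500 zł × 12% = 52500 zł
  → 55200 zł
  Less investment credit 18000 zł → 37200 zł

Supplementary minimum tax:
  Adjusted income: 482500 zł + 3000 zł + 138000 zł + 20000 zł = 643500 zł
  Exemption: 112000 zł − 20% × (643500 zł − 406000 zł) = 112000 zł − 47500 zł = 64500 zł
  Base: 643500 zł − 64500 zł = 579000 zł
  579000 zł × 13% = 75270 zł

75270 zł > 37200 zł, so the supplementary minimum tax is the binding amount.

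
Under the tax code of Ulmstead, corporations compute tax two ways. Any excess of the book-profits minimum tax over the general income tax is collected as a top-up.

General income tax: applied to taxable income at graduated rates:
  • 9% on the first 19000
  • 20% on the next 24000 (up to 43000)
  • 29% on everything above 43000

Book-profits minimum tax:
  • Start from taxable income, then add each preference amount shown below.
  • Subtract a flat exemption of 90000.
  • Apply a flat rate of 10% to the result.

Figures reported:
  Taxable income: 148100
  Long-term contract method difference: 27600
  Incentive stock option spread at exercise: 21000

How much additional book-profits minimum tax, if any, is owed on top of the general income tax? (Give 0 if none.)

Book-profits minimum tax:
  Adjusted income: 148100 + 27600 + 21000 = 196700
  Less exemption 90000 → base 106700
  106700 × 10% = 10670

General income tax:
  19000 × 9% = 1710
  24000 × 20% = 4800
  105100 × 29% = 30479
  → 36989

10670 ≤ 36989, so no add-on is due.

0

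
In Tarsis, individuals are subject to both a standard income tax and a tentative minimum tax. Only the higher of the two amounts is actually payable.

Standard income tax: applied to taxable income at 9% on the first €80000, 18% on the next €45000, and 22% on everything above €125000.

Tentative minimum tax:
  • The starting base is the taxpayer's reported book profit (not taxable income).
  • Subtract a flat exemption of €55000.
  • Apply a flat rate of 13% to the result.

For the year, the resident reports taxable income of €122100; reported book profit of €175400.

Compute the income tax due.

Tentative minimum tax:
  Base (reported book profit): €175400
  Less exemption €55000 → base €120400
  €120400 × 13% = €15652

Standard income tax:
  €80000 × 9% = €7200
  €42100 × 18% = €7578
  → €14778

€15652 > €14778, so the tentative minimum tax is the binding amount.

€15652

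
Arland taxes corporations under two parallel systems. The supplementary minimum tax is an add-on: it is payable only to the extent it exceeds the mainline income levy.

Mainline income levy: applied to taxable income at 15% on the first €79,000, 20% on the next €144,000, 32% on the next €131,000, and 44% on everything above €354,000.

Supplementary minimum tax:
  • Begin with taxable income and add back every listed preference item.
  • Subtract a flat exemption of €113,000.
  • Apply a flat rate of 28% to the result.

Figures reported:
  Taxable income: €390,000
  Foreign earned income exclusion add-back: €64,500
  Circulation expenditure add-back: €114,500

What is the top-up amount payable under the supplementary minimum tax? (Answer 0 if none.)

€29,270

Supplementary minimum tax:
  Adjusted income: €390,000 + €64,500 + €114,500 = €569,000
  Less exemption €113,000 → base €456,000
  €456,000 × 28% = €127,680

Mainline income levy:
  €79,000 × 15% = €11,850
  €144,000 × 20% = €28,800
  €131,000 × 32% = €41,920
  €36,000 × 44% = €15,840
  → €98,410

Excess of supplementary minimum tax over mainline income levy: €127,680 − €98,410 = €29,270.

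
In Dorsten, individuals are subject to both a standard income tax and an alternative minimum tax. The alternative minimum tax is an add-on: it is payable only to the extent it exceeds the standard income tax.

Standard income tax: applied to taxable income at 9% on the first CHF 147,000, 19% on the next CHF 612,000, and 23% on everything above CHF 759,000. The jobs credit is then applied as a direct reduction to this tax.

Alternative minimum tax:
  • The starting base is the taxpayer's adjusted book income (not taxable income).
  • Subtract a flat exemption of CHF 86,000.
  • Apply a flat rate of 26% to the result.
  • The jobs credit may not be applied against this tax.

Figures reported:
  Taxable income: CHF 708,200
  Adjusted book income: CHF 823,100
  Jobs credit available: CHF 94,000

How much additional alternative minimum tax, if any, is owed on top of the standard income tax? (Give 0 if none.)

CHF 165,788

Alternative minimum tax:
  Base (adjusted book income): CHF 823,100
  Less exemption CHF 86,000 → base CHF 737,100
  CHF 737,100 × 26% = CHF 191,646

Standard income tax:
  CHF 147,000 × 9% = CHF 13,230
  CHF 561,200 × 19% = CHF 106,628
  → CHF 119,858
  Less jobs credit CHF 94,000 → CHF 25,858

Excess of alternative minimum tax over standard income tax: CHF 191,646 − CHF 25,858 = CHF 165,788.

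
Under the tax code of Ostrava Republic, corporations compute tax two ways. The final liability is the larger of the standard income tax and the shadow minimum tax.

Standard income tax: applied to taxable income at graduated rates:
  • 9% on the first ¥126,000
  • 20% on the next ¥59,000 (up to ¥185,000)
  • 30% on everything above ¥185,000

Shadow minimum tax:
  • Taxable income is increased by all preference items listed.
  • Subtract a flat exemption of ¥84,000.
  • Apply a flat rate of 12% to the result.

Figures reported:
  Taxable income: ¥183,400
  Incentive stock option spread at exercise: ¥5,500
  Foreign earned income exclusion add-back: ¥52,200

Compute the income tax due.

Shadow minimum tax:
  Adjusted income: ¥183,400 + ¥5,500 + ¥52,200 = ¥241,100
  Less exemption ¥84,000 → base ¥157,100
  ¥157,100 × 12% = ¥18,852

Standard income tax:
  ¥126,000 × 9% = ¥11,340
  ¥57,400 × 20% = ¥11,480
  → ¥22,820

¥22,820 > ¥18,852, so the standard income tax governs.

¥22,820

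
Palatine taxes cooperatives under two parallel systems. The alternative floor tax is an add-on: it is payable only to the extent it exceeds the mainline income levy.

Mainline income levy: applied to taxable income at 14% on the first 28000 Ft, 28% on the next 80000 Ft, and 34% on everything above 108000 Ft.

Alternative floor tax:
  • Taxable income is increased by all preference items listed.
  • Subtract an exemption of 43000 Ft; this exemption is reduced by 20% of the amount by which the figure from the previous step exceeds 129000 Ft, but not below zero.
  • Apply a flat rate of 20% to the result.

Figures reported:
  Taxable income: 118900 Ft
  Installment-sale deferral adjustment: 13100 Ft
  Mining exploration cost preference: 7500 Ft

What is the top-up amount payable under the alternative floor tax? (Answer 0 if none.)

0 Ft

Mainline income levy:
  28000 Ft × 14% = 3920 Ft
  80000 Ft × 28% = 22400 Ft
  10900 Ft × 34% = 3706 Ft
  → 30026 Ft

Alternative floor tax:
  Adjusted income: 118900 Ft + 13100 Ft + 7500 Ft = 139500 Ft
  Exemption: 43000 Ft − 20% × (139500 Ft − 129000 Ft) = 43000 Ft − 2100 Ft = 40900 Ft
  Base: 139500 Ft − 40900 Ft = 98600 Ft
  98600 Ft × 20% = 19720 Ft

19720 Ft ≤ 30026 Ft, so no add-on is due.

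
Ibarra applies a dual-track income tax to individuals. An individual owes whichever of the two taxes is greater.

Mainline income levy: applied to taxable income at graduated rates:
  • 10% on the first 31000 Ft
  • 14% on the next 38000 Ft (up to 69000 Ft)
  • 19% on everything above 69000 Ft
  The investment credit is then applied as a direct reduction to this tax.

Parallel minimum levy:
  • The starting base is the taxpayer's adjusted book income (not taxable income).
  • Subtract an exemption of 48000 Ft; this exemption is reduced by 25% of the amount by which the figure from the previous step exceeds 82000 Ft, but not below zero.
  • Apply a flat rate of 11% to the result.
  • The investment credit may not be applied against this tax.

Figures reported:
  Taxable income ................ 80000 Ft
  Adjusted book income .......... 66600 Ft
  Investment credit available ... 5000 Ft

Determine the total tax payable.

5510 Ft

Mainline income levy:
  31000 Ft × 10% = 3100 Ft
  38000 Ft × 14% = 5320 Ft
  11000 Ft × 19% = 2090 Ft
  → 10510 Ft
  Less investment credit 5000 Ft → 5510 Ft

Parallel minimum levy:
  Base (adjusted book income): 66600 Ft
  Exemption: 66600 Ft ≤ 82000 Ft, so full 48000 Ft applies
  Base: 66600 Ft − 48000 Ft = 18600 Ft
  18600 Ft × 11% = 2046 Ft

5510 Ft > 2046 Ft, so the mainline income levy governs.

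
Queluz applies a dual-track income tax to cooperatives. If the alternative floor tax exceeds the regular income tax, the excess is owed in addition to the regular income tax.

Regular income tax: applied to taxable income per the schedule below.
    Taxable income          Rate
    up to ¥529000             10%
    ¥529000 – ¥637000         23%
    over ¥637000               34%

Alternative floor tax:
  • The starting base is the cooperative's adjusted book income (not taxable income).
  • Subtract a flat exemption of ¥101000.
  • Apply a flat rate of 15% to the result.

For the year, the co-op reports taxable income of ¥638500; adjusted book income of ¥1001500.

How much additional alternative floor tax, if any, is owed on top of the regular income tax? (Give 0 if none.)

¥56825

Alternative floor tax:
  Base (adjusted book income): ¥1001500
  Less exemption ¥101000 → base ¥900500
  ¥900500 × 15% = ¥135075

Regular income tax:
  ¥529000 × 10% = ¥52900
  ¥108000 × 23% = ¥24840
  ¥1500 × 34% = ¥510
  → ¥78250

Excess of alternative floor tax over regular income tax: ¥135075 − ¥78250 = ¥56825.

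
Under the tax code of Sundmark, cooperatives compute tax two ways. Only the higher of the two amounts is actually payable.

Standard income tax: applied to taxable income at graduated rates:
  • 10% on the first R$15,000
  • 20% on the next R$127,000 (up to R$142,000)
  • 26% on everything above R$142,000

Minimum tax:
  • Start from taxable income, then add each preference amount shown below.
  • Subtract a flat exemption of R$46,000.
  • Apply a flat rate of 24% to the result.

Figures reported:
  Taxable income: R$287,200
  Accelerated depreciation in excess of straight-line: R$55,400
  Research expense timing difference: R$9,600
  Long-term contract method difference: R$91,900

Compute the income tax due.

R$95,544

Minimum tax:
  Adjusted income: R$287,200 + R$55,400 + R$9,600 + R$91,900 = R$444,100
  Less exemption R$46,000 → base R$398,100
  R$398,100 × 24% = R$95,544

Standard income tax:
  R$15,000 × 10% = R$1,500
  R$127,000 × 20% = R$25,400
  R$145,200 × 26% = R$37,752
  → R$64,652

R$95,544 > R$64,652, so the minimum tax is the binding amount.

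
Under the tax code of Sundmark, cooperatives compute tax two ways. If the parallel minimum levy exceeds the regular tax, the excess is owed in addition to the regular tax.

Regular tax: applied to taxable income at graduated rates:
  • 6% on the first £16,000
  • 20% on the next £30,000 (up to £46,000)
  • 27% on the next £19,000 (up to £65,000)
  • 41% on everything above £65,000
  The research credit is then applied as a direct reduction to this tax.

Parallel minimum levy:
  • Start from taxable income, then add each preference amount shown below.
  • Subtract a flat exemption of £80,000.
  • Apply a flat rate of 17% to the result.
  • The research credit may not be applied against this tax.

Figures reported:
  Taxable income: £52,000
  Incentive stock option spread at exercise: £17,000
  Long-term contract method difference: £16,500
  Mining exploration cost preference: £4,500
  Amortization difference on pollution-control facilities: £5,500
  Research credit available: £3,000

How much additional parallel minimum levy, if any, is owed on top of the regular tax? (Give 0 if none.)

£0

Parallel minimum levy:
  Adjusted income: £52,000 + £17,000 + £16,500 + £4,500 + £5,500 = £95,500
  Less exemption £80,000 → base £15,500
  £15,500 × 17% = £2,635

Regular tax:
  £16,000 × 6% = £960
  £30,000 × 20% = £6,000
  £6,000 × 27% = £1,620
  → £8,580
  Less research credit £3,000 → £5,580

£2,635 ≤ £5,580, so no add-on is due.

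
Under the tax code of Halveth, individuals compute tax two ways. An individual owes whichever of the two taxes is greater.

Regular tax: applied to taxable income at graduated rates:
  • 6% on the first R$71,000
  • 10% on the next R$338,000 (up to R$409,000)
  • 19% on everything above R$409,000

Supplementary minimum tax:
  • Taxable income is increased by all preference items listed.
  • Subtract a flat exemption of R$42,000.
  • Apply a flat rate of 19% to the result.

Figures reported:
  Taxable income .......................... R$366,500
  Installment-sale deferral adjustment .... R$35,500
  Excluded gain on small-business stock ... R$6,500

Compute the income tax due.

R$69,635

Regular tax:
  R$71,000 × 6% = R$4,260
  R$295,500 × 10% = R$29,550
  → R$33,810

Supplementary minimum tax:
  Adjusted income: R$366,500 + R$35,500 + R$6,500 = R$408,500
  Less exemption R$42,000 → base R$366,500
  R$366,500 × 19% = R$69,635

R$69,635 > R$33,810, so the supplementary minimum tax is the binding amount.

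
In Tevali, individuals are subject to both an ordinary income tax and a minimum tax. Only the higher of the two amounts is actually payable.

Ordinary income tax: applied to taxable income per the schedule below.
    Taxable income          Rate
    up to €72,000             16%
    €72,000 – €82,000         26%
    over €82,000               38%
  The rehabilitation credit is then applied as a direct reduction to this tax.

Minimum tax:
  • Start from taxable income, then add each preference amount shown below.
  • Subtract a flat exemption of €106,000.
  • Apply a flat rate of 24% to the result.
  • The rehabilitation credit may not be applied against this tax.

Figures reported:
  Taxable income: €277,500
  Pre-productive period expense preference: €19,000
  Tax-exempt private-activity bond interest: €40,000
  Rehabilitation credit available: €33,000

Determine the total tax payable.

€55,410

Ordinary income tax:
  €72,000 × 16% = €11,520
  €10,000 × 26% = €2,600
  €195,500 × 38% = €74,290
  → €88,410
  Less rehabilitation credit €33,000 → €55,410

Minimum tax:
  Adjusted income: €277,500 + €19,000 + €40,000 = €336,500
  Less exemption €106,000 → base €230,500
  €230,500 × 24% = €55,320

€55,410 > €55,320, so the ordinary income tax governs.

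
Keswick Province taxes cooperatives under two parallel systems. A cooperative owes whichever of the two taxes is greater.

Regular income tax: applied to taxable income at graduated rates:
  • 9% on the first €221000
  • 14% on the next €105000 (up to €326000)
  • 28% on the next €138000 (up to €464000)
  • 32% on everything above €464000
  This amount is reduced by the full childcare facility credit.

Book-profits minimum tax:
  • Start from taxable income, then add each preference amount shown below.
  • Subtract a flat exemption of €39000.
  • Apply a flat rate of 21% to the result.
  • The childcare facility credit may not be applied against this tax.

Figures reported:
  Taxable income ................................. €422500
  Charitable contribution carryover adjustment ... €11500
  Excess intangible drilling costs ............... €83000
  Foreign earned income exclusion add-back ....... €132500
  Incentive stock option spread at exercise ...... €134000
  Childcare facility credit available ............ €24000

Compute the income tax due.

Regular income tax:
  €221000 × 9% = €19890
  €105000 × 14% = €14700
  €96500 × 28% = €27020
  → €61610
  Less childcare facility credit €24000 → €37610

Book-profits minimum tax:
  Adjusted income: €422500 + €11500 + €83000 + €132500 + €134000 = €783500
  Less exemption €39000 → base €744500
  €744500 × 21% = €156345

€156345 > €37610, so the book-profits minimum tax is the binding amount.

€156345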